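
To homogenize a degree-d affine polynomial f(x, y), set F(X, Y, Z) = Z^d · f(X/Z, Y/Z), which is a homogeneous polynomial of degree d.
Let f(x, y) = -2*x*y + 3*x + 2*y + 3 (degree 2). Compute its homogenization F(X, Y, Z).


F(X, Y, Z) = -2*X*Y + 3*X*Z + 2*Y*Z + 3*Z**2

deg(f) = 2.
Substitute x = X/Z, y = Y/Z into f, then multiply by Z^2.
  monomial -2·x^1·y^1 ↦ -2·X^1·Y^1·Z^0.
  monomial 3·x^1·y^0 ↦ 3·X^1·Y^0·Z^1.
  monomial 2·x^0·y^1 ↦ 2·X^0·Y^1·Z^1.
  monomial 3·x^0·y^0 ↦ 3·X^0·Y^0·Z^2.
Collecting: F(X, Y, Z) = -2*X*Y + 3*X*Z + 2*Y*Z + 3*Z**2.


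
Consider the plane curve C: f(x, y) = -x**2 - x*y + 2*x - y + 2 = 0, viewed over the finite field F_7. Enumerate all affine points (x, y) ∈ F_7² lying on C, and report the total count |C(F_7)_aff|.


Affine F_7-points: {(0, 2), (1, 5), (2, 3), (3, 5), (4, 3), (5, 6)}; count = 6.

For each of the 49 pairs (x, y) ∈ F_7², evaluate f(x, y) mod 7. Record the zeros.
  x = 0: [0↦2, 1↦1, 2↦0, 3↦6, 4↦5, 5↦4, 6↦3]  zeros at y ∈ {2}
  x = 1: [0↦3, 1↦1, 2↦6, 3↦4, 4↦2, 5↦0, 6↦5]  zeros at y ∈ {5}
  x = 2: [0↦2, 1↦6, 2↦3, 3↦0, 4↦4, 5↦1, 6↦5]  zeros at y ∈ {3}
  x = 3: [0↦6, 1↦2, 2↦5, 3↦1, 4↦4, 5↦0, 6↦3]  zeros at y ∈ {5}
  x = 4: [0↦1, 1↦3, 2↦5, 3↦0, 4↦2, 5↦4, 6↦6]  zeros at y ∈ {3}
  x = 5: [0↦1, 1↦2, 2↦3, 3↦4, 4↦5, 5↦6, 6↦0]  zeros at y ∈ {6}
  x = 6: [0↦6, 1↦6, 2↦6, 3↦6, 4↦6, 5↦6, 6↦6]  zeros at y ∈ ∅
Collecting zeros: affine points = {(0, 2), (1, 5), (2, 3), (3, 5), (4, 3), (5, 6)}.
Total count |C(F_7)_aff| = 6.


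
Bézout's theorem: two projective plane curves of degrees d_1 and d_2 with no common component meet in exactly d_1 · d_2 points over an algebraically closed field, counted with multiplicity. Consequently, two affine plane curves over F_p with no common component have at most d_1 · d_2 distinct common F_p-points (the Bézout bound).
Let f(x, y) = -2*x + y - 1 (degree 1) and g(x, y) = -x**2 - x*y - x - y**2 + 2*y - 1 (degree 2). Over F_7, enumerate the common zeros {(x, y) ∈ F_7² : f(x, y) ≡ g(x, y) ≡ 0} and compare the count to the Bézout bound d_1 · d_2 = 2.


Common zeros: {(0, 1)}; count = 1; Bézout bound = 2.

deg(f) = 1, deg(g) = 2, so Bézout bound = 2.
Scan x ∈ F_7. For each x, list the y ∈ F_7 with f(x, y) ≡ 0 and those with g(x, y) ≡ 0 (mod 7); the common zeros in that column are the intersection.
  x = 0: f ≡ 0 at y ∈ {1}; g ≡ 0 at y ∈ {1}; common: {1}.
  x = 1: f ≡ 0 at y ∈ {3}; g ≡ 0 at y ∈ ∅; common: ∅.
  x = 2: f ≡ 0 at y ∈ {5}; g ≡ 0 at y ∈ {0}; common: ∅.
  x = 3: f ≡ 0 at y ∈ {0}; g ≡ 0 at y ∈ ∅; common: ∅.
  x = 4: f ≡ 0 at y ∈ {2}; g ≡ 0 at y ∈ {0, 5}; common: ∅.
  x = 5: f ≡ 0 at y ∈ {4}; g ≡ 0 at y ∈ {1, 3}; common: ∅.
  x = 6: f ≡ 0 at y ∈ {6}; g ≡ 0 at y ∈ ∅; common: ∅.
Collecting: common zeros = {(0, 1)}, so the count is 1.
Comparison with the Bézout bound: 1 ≤ 2 = deg(f)·deg(g), as expected for curves with no common component (the affine F_7-count falls short of the bound because intersections may lie at infinity, over extension fields, or carry multiplicity).


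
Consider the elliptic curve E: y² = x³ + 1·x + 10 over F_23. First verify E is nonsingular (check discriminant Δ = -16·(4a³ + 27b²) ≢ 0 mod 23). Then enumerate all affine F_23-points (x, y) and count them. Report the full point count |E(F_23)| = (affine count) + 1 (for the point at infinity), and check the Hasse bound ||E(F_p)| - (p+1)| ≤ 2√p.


Affine points = {(1, 9), (1, 14), (4, 3), (4, 20), (5, 5), (5, 18), (6, 5), (6, 18), (8, 1), (8, 22), (9, 9), (9, 14), (10, 10), (10, 13), (11, 8), (11, 15), (12, 5), (12, 18), (13, 9), (13, 14), (14, 10), (14, 13), (17, 8), (17, 15), (18, 8), (18, 15), (20, 7), (20, 16), (21, 0), (22, 10), (22, 13)}; affine count = 31; |E(F_23)| = 32.

Discriminant check: Δ ∝ 4a³ + 27b² = 4·1³ + 27·10² = 4·1 + 27·100 ≡ 13 (mod 23). Nonzero ⇒ E is nonsingular.
For each x ∈ F_23, compute rhs = x³ + 1·x + 10 mod 23, then count y ∈ F_23 with y² ≡ rhs.
  x = 0: rhs = 10, matching y values: none (0 points).
  x = 1: rhs = 12, matching y values: 9, 14 (2 points).
  x = 2: rhs = 20, matching y values: none (0 points).
  x = 3: rhs = 17, matching y values: none (0 points).
  x = 4: rhs = 9, matching y values: 3, 20 (2 points).
  x = 5: rhs = 2, matching y values: 5, 18 (2 points).
  x = 6: rhs = 2, matching y values: 5, 18 (2 points).
  x = 7: rhs = 15, matching y values: none (0 points).
  x = 8: rhs = 1, matching y values: 1, 22 (2 points).
  x = 9: rhs = 12, matching y values: 9, 14 (2 points).
  x = 10: rhs = 8, matching y values: 10, 13 (2 points).
  x = 11: rhs = 18, matching y values: 8, 15 (2 points).
  x = 12: rhs = 2, matching y values: 5, 18 (2 points).
  x = 13: rhs = 12, matching y values: 9, 14 (2 points).
  x = 14: rhs = 8, matching y values: 10, 13 (2 points).
  x = 15: rhs = 19, matching y values: none (0 points).
  x = 16: rhs = 5, matching y values: none (0 points).
  x = 17: rhs = 18, matching y values: 8, 15 (2 points).
  x = 18: rhs = 18, matching y values: 8, 15 (2 points).
  x = 19: rhs = 11, matching y values: none (0 points).
  x = 20: rhs = 3, matching y values: 7, 16 (2 points).
  x = 21: rhs = 0, matching y values: 0 (1 points).
  x = 22: rhs = 8, matching y values: 10, 13 (2 points).
Total affine count: 31.
Full point count |E(F_23)| = 31 + 1 = 32.
Hasse bound: |32 − (23+1)| = |8| = 8 ≤ 2√23 ≈ 9.5917 ✓.


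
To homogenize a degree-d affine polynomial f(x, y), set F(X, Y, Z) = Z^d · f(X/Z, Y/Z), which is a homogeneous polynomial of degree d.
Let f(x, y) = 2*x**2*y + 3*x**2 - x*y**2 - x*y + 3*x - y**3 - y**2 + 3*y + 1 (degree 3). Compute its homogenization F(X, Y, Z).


F(X, Y, Z) = 2*X**2*Y + 3*X**2*Z - X*Y**2 - X*Y*Z + 3*X*Z**2 - Y**3 - Y**2*Z + 3*Y*Z**2 + Z**3

deg(f) = 3.
Substitute x = X/Z, y = Y/Z into f, then multiply by Z^3.
  monomial 2·x^2·y^1 ↦ 2·X^2·Y^1·Z^0.
  monomial 3·x^2·y^0 ↦ 3·X^2·Y^0·Z^1.
  monomial -1·x^1·y^2 ↦ -1·X^1·Y^2·Z^0.
  monomial -1·x^1·y^1 ↦ -1·X^1·Y^1·Z^1.
  monomial 3·x^1·y^0 ↦ 3·X^1·Y^0·Z^2.
  monomial -1·x^0·y^3 ↦ -1·X^0·Y^3·Z^0.
  monomial -1·x^0·y^2 ↦ -1·X^0·Y^2·Z^1.
  monomial 3·x^0·y^1 ↦ 3·X^0·Y^1·Z^2.
  monomial 1·x^0·y^0 ↦ 1·X^0·Y^0·Z^3.
Collecting: F(X, Y, Z) = 2*X**2*Y + 3*X**2*Z - X*Y**2 - X*Y*Z + 3*X*Z**2 - Y**3 - Y**2*Z + 3*Y*Z**2 + Z**3.


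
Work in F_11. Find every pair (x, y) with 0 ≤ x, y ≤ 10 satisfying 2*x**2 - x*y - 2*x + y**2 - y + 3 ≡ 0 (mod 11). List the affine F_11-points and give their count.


Affine F_11-points: {(0, 6), (1, 4), (1, 9), (2, 4), (2, 10), (3, 2), (4, 6), (4, 10), (10, 2), (10, 9)}; count = 10.

For each of the 121 pairs (x, y) ∈ F_11², evaluate f(x, y) mod 11. Record the zeros.
  x = 0: [0↦3, 1↦3, 2↦5, 3↦9, 4↦4, 5↦1, 6↦0, 7↦1, 8↦4, 9↦9, 10↦5]  zeros at y ∈ {6}
  x = 1: [0↦3, 1↦2, 2↦3, 3↦6, 4↦0, 5↦7, 6↦5, 7↦5, 8↦7, 9↦0, 10↦6]  zeros at y ∈ {4, 9}
  x = 2: [0↦7, 1↦5, 2↦5, 3↦7, 4↦0, 5↦6, 6↦3, 7↦2, 8↦3, 9↦6, 10↦0]  zeros at y ∈ {4, 10}
  x = 3: [0↦4, 1↦1, 2↦0, 3↦1, 4↦4, 5↦9, 6↦5, 7↦3, 8↦3, 9↦5, 10↦9]  zeros at y ∈ {2}
  x = 4: [0↦5, 1↦1, 2↦10, 3↦10, 4↦1, 5↦5, 6↦0, 7↦8, 8↦7, 9↦8, 10↦0]  zeros at y ∈ {6, 10}
  x = 5: [0↦10, 1↦5, 2↦2, 3↦1, 4↦2, 5↦5, 6↦10, 7↦6, 8↦4, 9↦4, 10↦6]  zeros at y ∈ ∅
  x = 6: [0↦8, 1↦2, 2↦9, 3↦7, 4↦7, 5↦9, 6↦2, 7↦8, 8↦5, 9↦4, 10↦5]  zeros at y ∈ ∅
  x = 7: [0↦10, 1↦3, 2↦9, 3↦6, 4↦5, 5↦6, 6↦9, 7↦3, 8↦10, 9↦8, 10↦8]  zeros at y ∈ ∅
  x = 8: [0↦5, 1↦8, 2↦2, 3↦9, 4↦7, 5↦7, 6↦9, 7↦2, 8↦8, 9↦5, 10↦4]  zeros at y ∈ ∅
  x = 9: [0↦4, 1↦6, 2↦10, 3↦5, 4↦2, 5↦1, 6↦2, 7↦5, 8↦10, 9↦6, 10↦4]  zeros at y ∈ ∅
  x = 10: [0↦7, 1↦8, 2↦0, 3↦5, 4↦1, 5↦10, 6↦10, 7↦1, 8↦5, 9↦0, 10↦8]  zeros at y ∈ {2, 9}
Collecting zeros: affine points = {(0, 6), (1, 4), (1, 9), (2, 4), (2, 10), (3, 2), (4, 6), (4, 10), (10, 2), (10, 9)}.
Total count |C(F_11)_aff| = 10.


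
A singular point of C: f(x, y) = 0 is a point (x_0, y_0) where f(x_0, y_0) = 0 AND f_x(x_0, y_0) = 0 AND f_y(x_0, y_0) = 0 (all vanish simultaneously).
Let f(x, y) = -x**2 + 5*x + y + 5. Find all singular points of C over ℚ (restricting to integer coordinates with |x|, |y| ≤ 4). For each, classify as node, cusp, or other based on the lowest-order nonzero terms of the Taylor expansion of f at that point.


No singular points in the scanned grid; C is smooth there.

Compute partial derivatives:
  f_x = 5 - 2*x.
  f_y = 1.
f_y = 1 is a nonzero constant, so f_y never vanishes: no point (x, y) can satisfy f = f_x = f_y = 0. In particular no (x, y) ∈ {−4, ..., 4}² is singular; the curve is smooth.


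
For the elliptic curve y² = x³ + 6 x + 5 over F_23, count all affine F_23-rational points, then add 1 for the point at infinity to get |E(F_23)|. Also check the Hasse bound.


Affine points = {(1, 9), (1, 14), (2, 5), (2, 18), (3, 2), (3, 21), (4, 1), (4, 22), (6, 2), (6, 21), (8, 6), (8, 17), (9, 11), (9, 12), (13, 7), (13, 16), (14, 2), (14, 21), (17, 11), (17, 12), (19, 3), (19, 20), (20, 11), (20, 12), (21, 10), (21, 13)}; affine count = 26; |E(F_23)| = 27.

Discriminant check: Δ ∝ 4a³ + 27b² = 4·6³ + 27·5² = 4·216 + 27·25 ≡ 21 (mod 23). Nonzero ⇒ E is nonsingular.
For each x ∈ F_23, compute rhs = x³ + 6·x + 5 mod 23, then count y ∈ F_23 with y² ≡ rhs.
  x = 0: rhs = 5, matching y values: none (0 points).
  x = 1: rhs = 12, matching y values: 9, 14 (2 points).
  x = 2: rhs = 2, matching y values: 5, 18 (2 points).
  x = 3: rhs = 4, matching y values: 2, 21 (2 points).
  x = 4: rhs = 1, matching y values: 1, 22 (2 points).
  x = 5: rhs = 22, matching y values: none (0 points).
  x = 6: rhs = 4, matching y values: 2, 21 (2 points).
  x = 7: rhs = 22, matching y values: none (0 points).
  x = 8: rhs = 13, matching y values: 6, 17 (2 points).
  x = 9: rhs = 6, matching y values: 11, 12 (2 points).
  x = 10: rhs = 7, matching y values: none (0 points).
  x = 11: rhs = 22, matching y values: none (0 points).
  x = 12: rhs = 11, matching y values: none (0 points).
  x = 13: rhs = 3, matching y values: 7, 16 (2 points).
  x = 14: rhs = 4, matching y values: 2, 21 (2 points).
  x = 15: rhs = 20, matching y values: none (0 points).
  x = 16: rhs = 11, matching y values: none (0 points).
  x = 17: rhs = 6, matching y values: 11, 12 (2 points).
  x = 18: rhs = 11, matching y values: none (0 points).
  x = 19: rhs = 9, matching y values: 3, 20 (2 points).
  x = 20: rhs = 6, matching y values: 11, 12 (2 points).
  x = 21: rhs = 8, matching y values: 10, 13 (2 points).
  x = 22: rhs = 21, matching y values: none (0 points).
Total affine count: 26.
Full point count |E(F_23)| = 26 + 1 = 27.
Hasse bound: |27 − (23+1)| = |3| = 3 ≤ 2√23 ≈ 9.5917 ✓.


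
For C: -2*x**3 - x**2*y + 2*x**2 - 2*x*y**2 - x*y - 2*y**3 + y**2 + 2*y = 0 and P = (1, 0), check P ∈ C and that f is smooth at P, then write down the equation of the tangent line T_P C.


Tangent line at P: 2 - 2*x = 0.

Step 1: f(1, 0) = 0, so P lies on C.
Step 2: partial derivatives
  f_x(x, y) = -6*x**2 - 2*x*y + 4*x - 2*y**2 - y, f_y(x, y) = -x**2 - 4*x*y - x - 6*y**2 + 2*y + 2.
  f_x(P) = -2, f_y(P) = 0 (gradient nonzero, so P is smooth).
Step 3: tangent line at P: -2·(x − 1) + 0·(y − 0) = 0.
Expanding: 2 - 2*x = 0.


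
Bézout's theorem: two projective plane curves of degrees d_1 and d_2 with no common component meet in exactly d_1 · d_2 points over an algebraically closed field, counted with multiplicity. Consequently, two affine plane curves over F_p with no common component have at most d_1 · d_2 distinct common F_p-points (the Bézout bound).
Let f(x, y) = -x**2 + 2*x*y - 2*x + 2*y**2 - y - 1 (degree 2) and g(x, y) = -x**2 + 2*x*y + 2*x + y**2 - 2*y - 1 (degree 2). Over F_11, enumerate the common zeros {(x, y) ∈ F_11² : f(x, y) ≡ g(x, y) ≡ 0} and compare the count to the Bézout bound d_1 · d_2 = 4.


Common zeros: ∅; count = 0; Bézout bound = 4.

deg(f) = 2, deg(g) = 2, so Bézout bound = 4.
Scan x ∈ F_11. For each x, list the y ∈ F_11 with f(x, y) ≡ 0 and those with g(x, y) ≡ 0 (mod 11); the common zeros in that column are the intersection.
  x = 0: f ≡ 0 at y ∈ {1, 5}; g ≡ 0 at y ∈ ∅; common: ∅.
  x = 1: f ≡ 0 at y ∈ {8}; g ≡ 0 at y ∈ {0}; common: ∅.
  x = 2: f ≡ 0 at y ∈ {7, 8}; g ≡ 0 at y ∈ ∅; common: ∅.
  x = 3: f ≡ 0 at y ∈ ∅; g ≡ 0 at y ∈ ∅; common: ∅.
  x = 4: f ≡ 0 at y ∈ ∅; g ≡ 0 at y ∈ ∅; common: ∅.
  x = 5: f ≡ 0 at y ∈ ∅; g ≡ 0 at y ∈ ∅; common: ∅.
  x = 6: f ≡ 0 at y ∈ ∅; g ≡ 0 at y ∈ ∅; common: ∅.
  x = 7: f ≡ 0 at y ∈ ∅; g ≡ 0 at y ∈ ∅; common: ∅.
  x = 8: f ≡ 0 at y ∈ {4, 5}; g ≡ 0 at y ∈ ∅; common: ∅.
  x = 9: f ≡ 0 at y ∈ {4}; g ≡ 0 at y ∈ ∅; common: ∅.
  x = 10: f ≡ 0 at y ∈ {0, 7}; g ≡ 0 at y ∈ ∅; common: ∅.
Collecting: common zeros = ∅, so the count is 0.
Comparison with the Bézout bound: 0 ≤ 4 = deg(f)·deg(g), as expected for curves with no common component (the affine F_11-count falls short of the bound because intersections may lie at infinity, over extension fields, or carry multiplicity).


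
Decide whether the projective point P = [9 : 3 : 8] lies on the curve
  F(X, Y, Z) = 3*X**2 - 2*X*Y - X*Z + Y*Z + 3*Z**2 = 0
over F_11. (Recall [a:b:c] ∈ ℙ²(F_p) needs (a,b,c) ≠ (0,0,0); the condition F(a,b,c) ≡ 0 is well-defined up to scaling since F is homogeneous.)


F(9,3,8) ≡ 3 (mod 11); P is NOT on the curve.

Evaluate F(9, 3, 8) term-by-term (mod 11).
  3*X**2 ↦ 3·81·1·1 = 243
  -2*X*Y ↦ -2·9·3·1 = -54
  -X*Z ↦ -1·9·1·8 = -72
  Y*Z ↦ 1·1·3·8 = 24
  3*Z**2 ↦ 3·1·1·64 = 192
Sum: F(9, 3, 8) = (243) + (-54) + (-72) + (24) + (192) = 333.
Reducing mod 11: 333 ≡ 3 (mod 11).
Since F(a, b, c) ≡ 3 ≠ 0 (mod 11), P does NOT lie on the curve.


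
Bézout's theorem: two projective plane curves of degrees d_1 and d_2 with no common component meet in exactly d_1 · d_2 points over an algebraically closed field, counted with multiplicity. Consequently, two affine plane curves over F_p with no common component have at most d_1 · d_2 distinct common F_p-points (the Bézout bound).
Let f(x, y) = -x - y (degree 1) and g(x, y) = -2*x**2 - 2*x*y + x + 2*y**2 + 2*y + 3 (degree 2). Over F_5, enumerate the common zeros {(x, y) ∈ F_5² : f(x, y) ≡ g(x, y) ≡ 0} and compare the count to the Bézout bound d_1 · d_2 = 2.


Common zeros: ∅; count = 0; Bézout bound = 2.

deg(f) = 1, deg(g) = 2, so Bézout bound = 2.
Scan x ∈ F_5. For each x, list the y ∈ F_5 with f(x, y) ≡ 0 and those with g(x, y) ≡ 0 (mod 5); the common zeros in that column are the intersection.
  x = 0: f ≡ 0 at y ∈ {0}; g ≡ 0 at y ∈ {2}; common: ∅.
  x = 1: f ≡ 0 at y ∈ {4}; g ≡ 0 at y ∈ {2, 3}; common: ∅.
  x = 2: f ≡ 0 at y ∈ {3}; g ≡ 0 at y ∈ ∅; common: ∅.
  x = 3: f ≡ 0 at y ∈ {2}; g ≡ 0 at y ∈ ∅; common: ∅.
  x = 4: f ≡ 0 at y ∈ {1}; g ≡ 0 at y ∈ {0, 3}; common: ∅.
Collecting: common zeros = ∅, so the count is 0.
Comparison with the Bézout bound: 0 ≤ 2 = deg(f)·deg(g), as expected for curves with no common component (the affine F_5-count falls short of the bound because intersections may lie at infinity, over extension fields, or carry multiplicity).


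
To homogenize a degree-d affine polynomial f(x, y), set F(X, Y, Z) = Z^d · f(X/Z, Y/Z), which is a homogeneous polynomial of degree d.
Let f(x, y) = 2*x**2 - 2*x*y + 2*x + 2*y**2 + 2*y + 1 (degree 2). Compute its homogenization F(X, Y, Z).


F(X, Y, Z) = 2*X**2 - 2*X*Y + 2*X*Z + 2*Y**2 + 2*Y*Z + Z**2

deg(f) = 2.
Substitute x = X/Z, y = Y/Z into f, then multiply by Z^2.
  monomial 2·x^2·y^0 ↦ 2·X^2·Y^0·Z^0.
  monomial -2·x^1·y^1 ↦ -2·X^1·Y^1·Z^0.
  monomial 2·x^1·y^0 ↦ 2·X^1·Y^0·Z^1.
  monomial 2·x^0·y^2 ↦ 2·X^0·Y^2·Z^0.
  monomial 2·x^0·y^1 ↦ 2·X^0·Y^1·Z^1.
  monomial 1·x^0·y^0 ↦ 1·X^0·Y^0·Z^2.
Collecting: F(X, Y, Z) = 2*X**2 - 2*X*Y + 2*X*Z + 2*Y**2 + 2*Y*Z + Z**2.


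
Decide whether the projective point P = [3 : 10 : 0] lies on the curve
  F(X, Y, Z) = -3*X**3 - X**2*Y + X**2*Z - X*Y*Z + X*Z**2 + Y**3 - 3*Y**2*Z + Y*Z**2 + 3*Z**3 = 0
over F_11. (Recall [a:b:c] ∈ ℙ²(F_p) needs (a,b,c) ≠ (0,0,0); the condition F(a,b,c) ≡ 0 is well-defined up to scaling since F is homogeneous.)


F(3,10,0) ≡ 4 (mod 11); P is NOT on the curve.

Evaluate F(3, 10, 0) term-by-term (mod 11).
  -3*X**3 ↦ -3·27·1·1 = -81
  -X**2*Y ↦ -1·9·10·1 = -90
  X**2*Z ↦ 1·9·1·0 = 0
  -X*Y*Z ↦ -1·3·10·0 = 0
  X*Z**2 ↦ 1·3·1·0 = 0
  Y**3 ↦ 1·1·1000·1 = 1000
  -3*Y**2*Z ↦ -3·1·100·0 = 0
  Y*Z**2 ↦ 1·1·10·0 = 0
  3*Z**3 ↦ 3·1·1·0 = 0
Sum: F(3, 10, 0) = (-81) + (-90) + (0) + (0) + (0) + (1000) + (0) + (0) + (0) = 829.
Reducing mod 11: 829 ≡ 4 (mod 11).
Since F(a, b, c) ≡ 4 ≠ 0 (mod 11), P does NOT lie on the curve.


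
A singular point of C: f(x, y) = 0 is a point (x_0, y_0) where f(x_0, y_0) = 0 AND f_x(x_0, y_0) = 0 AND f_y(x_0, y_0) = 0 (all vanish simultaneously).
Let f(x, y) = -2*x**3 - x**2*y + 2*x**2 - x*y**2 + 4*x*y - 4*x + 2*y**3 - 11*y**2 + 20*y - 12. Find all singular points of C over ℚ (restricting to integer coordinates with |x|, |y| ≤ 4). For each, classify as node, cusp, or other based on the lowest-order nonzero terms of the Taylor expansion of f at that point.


Singular points: {(0, 2)}; classification: cusp.

Compute partial derivatives:
  f_x = -6*x**2 - 2*x*y + 4*x - y**2 + 4*y - 4.
  f_y = -x**2 - 2*x*y + 4*x + 6*y**2 - 22*y + 20.
Scan x_0 ∈ {−4, ..., 4}. For each x_0, f_y(x_0, y) is a polynomial in y; find its integer roots y ∈ {−4, ..., 4}, then test f_x and f at those candidates.
  x = -4: f_y(-4, y) = 6*y**2 - 14*y - 12; vanishes at y ∈ {3}. (-4, 3): f_x = -89 ≠ 0.
  x = -3: f_y(-3, y) = 6*y**2 - 16*y - 1; no integer root y with |y| ≤ 4.
  x = -2: f_y(-2, y) = 6*y**2 - 18*y + 8; no integer root y with |y| ≤ 4.
  x = -1: f_y(-1, y) = 6*y**2 - 20*y + 15; no integer root y with |y| ≤ 4.
  x = 0: f_y(0, y) = 6*y**2 - 22*y + 20; vanishes at y ∈ {2}. (0, 2): f_x = 0, f = 0 — SINGULAR.
  x = 1: f_y(1, y) = 6*y**2 - 24*y + 23; no integer root y with |y| ≤ 4.
  x = 2: f_y(2, y) = 6*y**2 - 26*y + 24; vanishes at y ∈ {3}. (2, 3): f_x = -29 ≠ 0.
  x = 3: f_y(3, y) = 6*y**2 - 28*y + 23; no integer root y with |y| ≤ 4.
  x = 4: f_y(4, y) = 6*y**2 - 30*y + 20; no integer root y with |y| ≤ 4.
Only singular point on the grid: (0, 2).
Classify: substitute x = 0 + u, y = 2 + v and expand: f = -2*u**3 - u**2*v - u*v**2 + 2*v**3 + v**2.
No constant or linear terms (consistent with a singular point). Quadratic part: v**2. Cubic part: -2*u**3 - u**2*v - u*v**2 + 2*v**3.
The quadratic part v**2 is a perfect square, so there is a single (double) tangent line v = 0, i.e. y = 2. Restricting the cubic part to that line (v = 0) leaves -2*u**3 ≠ 0, so f is not divisible by v and the branch is v² ≈ 2*u**3 to lowest order — this is a cusp.
Classification: cusp.


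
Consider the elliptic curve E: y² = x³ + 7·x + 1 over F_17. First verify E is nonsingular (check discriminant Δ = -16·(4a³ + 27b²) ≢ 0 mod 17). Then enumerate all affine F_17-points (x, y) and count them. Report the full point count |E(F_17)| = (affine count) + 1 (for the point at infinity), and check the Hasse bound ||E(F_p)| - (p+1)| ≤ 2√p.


Affine points = {(0, 1), (0, 16), (1, 3), (1, 14), (3, 7), (3, 10), (4, 5), (4, 12), (5, 5), (5, 12), (6, 2), (6, 15), (7, 6), (7, 11), (8, 5), (8, 12), (10, 0), (11, 7), (11, 10), (14, 2), (14, 15), (15, 8), (15, 9)}; affine count = 23; |E(F_17)| = 24.

Discriminant check: Δ ∝ 4a³ + 27b² = 4·7³ + 27·1² = 4·343 + 27·1 ≡ 5 (mod 17). Nonzero ⇒ E is nonsingular.
For each x ∈ F_17, compute rhs = x³ + 7·x + 1 mod 17, then count y ∈ F_17 with y² ≡ rhs.
  x = 0: rhs = 1, matching y values: 1, 16 (2 points).
  x = 1: rhs = 9, matching y values: 3, 14 (2 points).
  x = 2: rhs = 6, matching y values: none (0 points).
  x = 3: rhs = 15, matching y values: 7, 10 (2 points).
  x = 4: rhs = 8, matching y values: 5, 12 (2 points).
  x = 5: rhs = 8, matching y values: 5, 12 (2 points).
  x = 6: rhs = 4, matching y values: 2, 15 (2 points).
  x = 7: rhs = 2, matching y values: 6, 11 (2 points).
  x = 8: rhs = 8, matching y values: 5, 12 (2 points).
  x = 9: rhs = 11, matching y values: none (0 points).
  x = 10: rhs = 0, matching y values: 0 (1 points).
  x = 11: rhs = 15, matching y values: 7, 10 (2 points).
  x = 12: rhs = 11, matching y values: none (0 points).
  x = 13: rhs = 11, matching y values: none (0 points).
  x = 14: rhs = 4, matching y values: 2, 15 (2 points).
  x = 15: rhs = 13, matching y values: 8, 9 (2 points).
  x = 16: rhs = 10, matching y values: none (0 points).
Total affine count: 23.
Full point count |E(F_17)| = 23 + 1 = 24.
Hasse bound: |24 − (17+1)| = |6| = 6 ≤ 2√17 ≈ 8.2462 ✓.


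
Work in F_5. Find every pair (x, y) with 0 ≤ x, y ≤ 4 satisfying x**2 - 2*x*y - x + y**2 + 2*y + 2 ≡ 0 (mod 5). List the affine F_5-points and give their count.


Affine F_5-points: {(0, 1), (0, 2), (3, 1), (3, 3), (4, 3)}; count = 5.

For each of the 25 pairs (x, y) ∈ F_5², evaluate f(x, y) mod 5. Record the zeros.
  x = 0: [0↦2, 1↦0, 2↦0, 3↦2, 4↦1]  zeros at y ∈ {1, 2}
  x = 1: [0↦2, 1↦3, 2↦1, 3↦1, 4↦3]  zeros at y ∈ ∅
  x = 2: [0↦4, 1↦3, 2↦4, 3↦2, 4↦2]  zeros at y ∈ ∅
  x = 3: [0↦3, 1↦0, 2↦4, 3↦0, 4↦3]  zeros at y ∈ {1, 3}
  x = 4: [0↦4, 1↦4, 2↦1, 3↦0, 4↦1]  zeros at y ∈ {3}
Collecting zeros: affine points = {(0, 1), (0, 2), (3, 1), (3, 3), (4, 3)}.
Total count |C(F_5)_aff| = 5.


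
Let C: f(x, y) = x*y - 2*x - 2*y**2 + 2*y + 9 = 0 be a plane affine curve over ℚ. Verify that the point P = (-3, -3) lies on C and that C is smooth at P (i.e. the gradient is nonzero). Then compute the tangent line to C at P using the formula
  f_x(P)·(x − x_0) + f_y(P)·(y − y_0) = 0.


Tangent line at P: -5*x + 11*y + 18 = 0.

Step 1: f(-3, -3) = 0, so P lies on C.
Step 2: partial derivatives
  f_x(x, y) = y - 2, f_y(x, y) = x - 4*y + 2.
  f_x(P) = -5, f_y(P) = 11 (gradient nonzero, so P is smooth).
Step 3: tangent line at P: -5·(x − -3) + 11·(y − -3) = 0.
Expanding: -5*x + 11*y + 18 = 0.


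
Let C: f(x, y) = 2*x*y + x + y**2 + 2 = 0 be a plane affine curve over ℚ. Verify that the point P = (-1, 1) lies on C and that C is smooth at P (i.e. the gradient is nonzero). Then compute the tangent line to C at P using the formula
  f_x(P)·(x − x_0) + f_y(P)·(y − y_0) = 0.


Tangent line at P: 3*x + 3 = 0.

Step 1: f(-1, 1) = 0, so P lies on C.
Step 2: partial derivatives
  f_x(x, y) = 2*y + 1, f_y(x, y) = 2*x + 2*y.
  f_x(P) = 3, f_y(P) = 0 (gradient nonzero, so P is smooth).
Step 3: tangent line at P: 3·(x − -1) + 0·(y − 1) = 0.
Expanding: 3*x + 3 = 0.


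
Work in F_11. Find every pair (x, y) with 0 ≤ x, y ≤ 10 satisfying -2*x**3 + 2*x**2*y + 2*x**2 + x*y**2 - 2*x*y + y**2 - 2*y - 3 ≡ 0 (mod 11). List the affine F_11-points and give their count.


Affine F_11-points: {(0, 3), (0, 10), (2, 0), (2, 3), (3, 6), (3, 8), (4, 0), (6, 0), (6, 9), (10, 5)}; count = 10.

For each of the 121 pairs (x, y) ∈ F_11², evaluate f(x, y) mod 11. Record the zeros.
  x = 0: [0↦8, 1↦7, 2↦8, 3↦0, 4↦5, 5↦1, 6↦10, 7↦10, 8↦1, 9↦5, 10↦0]  zeros at y ∈ {3, 10}
  x = 1: [0↦8, 1↦8, 2↦1, 3↦9, 4↦10, 5↦4, 6↦2, 7↦4, 8↦10, 9↦9, 10↦1]  zeros at y ∈ ∅
  x = 2: [0↦0, 1↦5, 2↦5, 3↦0, 4↦1, 5↦8, 6↦10, 7↦7, 8↦10, 9↦8, 10↦1]  zeros at y ∈ {0, 3}
  x = 3: [0↦5, 1↦8, 2↦8, 3↦5, 4↦10, 5↦1, 6↦0, 7↦7, 8↦0, 9↦1, 10↦10]  zeros at y ∈ {6, 8}
  x = 4: [0↦0, 1↦5, 2↦9, 3↦1, 4↦3, 5↦4, 6↦4, 7↦3, 8↦1, 9↦9, 10↦5]  zeros at y ∈ {0}
  x = 5: [0↦6, 1↦6, 2↦7, 3↦9, 4↦1, 5↦5, 6↦10, 7↦5, 8↦1, 9↦9, 10↦7]  zeros at y ∈ ∅
  x = 6: [0↦0, 1↦10, 2↦1, 3↦6, 4↦3, 5↦3, 6↦6, 7↦1, 8↦10, 9↦0, 10↦4]  zeros at y ∈ {0, 9}
  x = 7: [0↦3, 1↦5, 2↦1, 3↦2, 4↦8, 5↦8, 6↦2, 7↦1, 8↦5, 9↦3, 10↦6]  zeros at y ∈ ∅
  x = 8: [0↦3, 1↦1, 2↦6, 3↦7, 4↦4, 5↦8, 6↦8, 7↦4, 8↦7, 9↦6, 10↦1]  zeros at y ∈ ∅
  x = 9: [0↦10, 1↦8, 2↦4, 3↦9, 4↦1, 5↦2, 6↦1, 7↦9, 8↦4, 9↦8, 10↦10]  zeros at y ∈ ∅
  x = 10: [0↦1, 1↦3, 2↦5, 3↦7, 4↦9, 5↦0, 6↦2, 7↦4, 8↦6, 9↦8, 10↦10]  zeros at y ∈ {5}
Collecting zeros: affine points = {(0, 3), (0, 10), (2, 0), (2, 3), (3, 6), (3, 8), (4, 0), (6, 0), (6, 9), (10, 5)}.
Total count |C(F_11)_aff| = 10.


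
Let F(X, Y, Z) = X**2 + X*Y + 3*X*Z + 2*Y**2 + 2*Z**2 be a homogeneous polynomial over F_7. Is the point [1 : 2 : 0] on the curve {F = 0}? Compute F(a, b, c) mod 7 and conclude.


F(1,2,0) ≡ 4 (mod 7); P is NOT on the curve.

Evaluate F(1, 2, 0) term-by-term (mod 7).
  X**2 ↦ 1·1·1·1 = 1
  X*Y ↦ 1·1·2·1 = 2
  3*X*Z ↦ 3·1·1·0 = 0
  2*Y**2 ↦ 2·1·4·1 = 8
  2*Z**2 ↦ 2·1·1·0 = 0
Sum: F(1, 2, 0) = (1) + (2) + (0) + (8) + (0) = 11.
Reducing mod 7: 11 ≡ 4 (mod 7).
Since F(a, b, c) ≡ 4 ≠ 0 (mod 7), P does NOT lie on the curve.


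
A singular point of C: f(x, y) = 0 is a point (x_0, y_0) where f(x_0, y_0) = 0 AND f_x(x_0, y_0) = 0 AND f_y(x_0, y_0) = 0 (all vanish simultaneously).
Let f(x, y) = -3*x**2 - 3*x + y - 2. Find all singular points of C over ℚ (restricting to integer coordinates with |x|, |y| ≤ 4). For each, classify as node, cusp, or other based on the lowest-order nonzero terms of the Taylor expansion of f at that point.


No singular points in the scanned grid; C is smooth there.

Compute partial derivatives:
  f_x = -6*x - 3.
  f_y = 1.
f_y = 1 is a nonzero constant, so f_y never vanishes: no point (x, y) can satisfy f = f_x = f_y = 0. In particular no (x, y) ∈ {−4, ..., 4}² is singular; the curve is smooth.


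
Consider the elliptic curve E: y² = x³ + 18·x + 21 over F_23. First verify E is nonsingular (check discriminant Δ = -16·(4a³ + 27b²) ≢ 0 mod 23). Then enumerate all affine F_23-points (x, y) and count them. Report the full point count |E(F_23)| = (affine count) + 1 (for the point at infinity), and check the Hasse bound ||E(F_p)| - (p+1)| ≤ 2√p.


Affine points = {(5, 11), (5, 12), (6, 0), (11, 3), (11, 20), (14, 2), (14, 21), (15, 3), (15, 20), (16, 9), (16, 14), (18, 6), (18, 17), (19, 0), (20, 3), (20, 20), (21, 0), (22, 5), (22, 18)}; affine count = 19; |E(F_23)| = 20.

Discriminant check: Δ ∝ 4a³ + 27b² = 4·18³ + 27·21² = 4·5832 + 27·441 ≡ 22 (mod 23). Nonzero ⇒ E is nonsingular.
For each x ∈ F_23, compute rhs = x³ + 18·x + 21 mod 23, then count y ∈ F_23 with y² ≡ rhs.
  x = 0: rhs = 21, matching y values: none (0 points).
  x = 1: rhs = 17, matching y values: none (0 points).
  x = 2: rhs = 19, matching y values: none (0 points).
  x = 3: rhs = 10, matching y values: none (0 points).
  x = 4: rhs = 19, matching y values: none (0 points).
  x = 5: rhs = 6, matching y values: 11, 12 (2 points).
  x = 6: rhs = 0, matching y values: 0 (1 points).
  x = 7: rhs = 7, matching y values: none (0 points).
  x = 8: rhs = 10, matching y values: none (0 points).
  x = 9: rhs = 15, matching y values: none (0 points).
  x = 10: rhs = 5, matching y values: none (0 points).
  x = 11: rhs = 9, matching y values: 3, 20 (2 points).
  x = 12: rhs = 10, matching y values: none (0 points).
  x = 13: rhs = 14, matching y values: none (0 points).
  x = 14: rhs = 4, matching y values: 2, 21 (2 points).
  x = 15: rhs = 9, matching y values: 3, 20 (2 points).
  x = 16: rhs = 12, matching y values: 9, 14 (2 points).
  x = 17: rhs = 19, matching y values: none (0 points).
  x = 18: rhs = 13, matching y values: 6, 17 (2 points).
  x = 19: rhs = 0, matching y values: 0 (1 points).
  x = 20: rhs = 9, matching y values: 3, 20 (2 points).
  x = 21: rhs = 0, matching y values: 0 (1 points).
  x = 22: rhs = 2, matching y values: 5, 18 (2 points).
Total affine count: 19.
Full point count |E(F_23)| = 19 + 1 = 20.
Hasse bound: |20 − (23+1)| = |-4| = 4 ≤ 2√23 ≈ 9.5917 ✓.


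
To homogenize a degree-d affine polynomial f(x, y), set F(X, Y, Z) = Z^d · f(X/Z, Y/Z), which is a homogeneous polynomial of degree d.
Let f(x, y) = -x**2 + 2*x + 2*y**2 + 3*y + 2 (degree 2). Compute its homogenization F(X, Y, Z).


F(X, Y, Z) = -X**2 + 2*X*Z + 2*Y**2 + 3*Y*Z + 2*Z**2

deg(f) = 2.
Substitute x = X/Z, y = Y/Z into f, then multiply by Z^2.
  monomial -1·x^2·y^0 ↦ -1·X^2·Y^0·Z^0.
  monomial 2·x^1·y^0 ↦ 2·X^1·Y^0·Z^1.
  monomial 2·x^0·y^2 ↦ 2·X^0·Y^2·Z^0.
  monomial 3·x^0·y^1 ↦ 3·X^0·Y^1·Z^1.
  monomial 2·x^0·y^0 ↦ 2·X^0·Y^0·Z^2.
Collecting: F(X, Y, Z) = -X**2 + 2*X*Z + 2*Y**2 + 3*Y*Z + 2*Z**2.


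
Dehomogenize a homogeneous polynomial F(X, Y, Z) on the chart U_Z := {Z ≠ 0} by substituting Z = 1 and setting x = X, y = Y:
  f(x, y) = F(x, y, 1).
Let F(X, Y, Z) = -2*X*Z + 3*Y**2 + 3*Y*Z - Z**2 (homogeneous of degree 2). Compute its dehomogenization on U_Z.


f(x, y) = -2*x + 3*y**2 + 3*y - 1

On U_Z we set Z = 1. Each monomial c·X^i·Y^j·Z^k in F becomes c·x^i·y^j·1^k = c·x^i·y^j.
Substituting Z = 1: F(X, Y, 1) = -2*x + 3*y**2 + 3*y - 1.
Note: deg(f) ≤ deg(F) = 2; strict inequality happens when F is divisible by Z (lost terms).


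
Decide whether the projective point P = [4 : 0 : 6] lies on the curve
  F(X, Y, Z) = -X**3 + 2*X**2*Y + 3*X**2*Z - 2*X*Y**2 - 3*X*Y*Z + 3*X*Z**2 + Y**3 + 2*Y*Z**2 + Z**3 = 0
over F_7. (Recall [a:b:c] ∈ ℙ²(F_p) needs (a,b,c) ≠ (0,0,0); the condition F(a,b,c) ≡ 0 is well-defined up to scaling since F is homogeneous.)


F(4,0,6) ≡ 4 (mod 7); P is NOT on the curve.

Evaluate F(4, 0, 6) term-by-term (mod 7).
  -X**3 ↦ -1·64·1·1 = -64
  2*X**2*Y ↦ 2·16·0·1 = 0
  3*X**2*Z ↦ 3·16·1·6 = 288
  -2*X*Y**2 ↦ -2·4·0·1 = 0
  -3*X*Y*Z ↦ -3·4·0·6 = 0
  3*X*Z**2 ↦ 3·4·1·36 = 432
  Y**3 ↦ 1·1·0·1 = 0
  2*Y*Z**2 ↦ 2·1·0·36 = 0
  Z**3 ↦ 1·1·1·216 = 216
Sum: F(4, 0, 6) = (-64) + (0) + (288) + (0) + (0) + (432) + (0) + (0) + (216) = 872.
Reducing mod 7: 872 ≡ 4 (mod 7).
Since F(a, b, c) ≡ 4 ≠ 0 (mod 7), P does NOT lie on the curve.


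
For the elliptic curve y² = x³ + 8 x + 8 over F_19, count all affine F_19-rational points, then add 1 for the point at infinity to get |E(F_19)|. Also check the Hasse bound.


Affine points = {(1, 6), (1, 13), (4, 3), (4, 16), (6, 5), (6, 14), (9, 7), (9, 12), (10, 9), (10, 10), (15, 8), (15, 11)}; affine count = 12; |E(F_19)| = 13.

Discriminant check: Δ ∝ 4a³ + 27b² = 4·8³ + 27·8² = 4·512 + 27·64 ≡ 14 (mod 19). Nonzero ⇒ E is nonsingular.
For each x ∈ F_19, compute rhs = x³ + 8·x + 8 mod 19, then count y ∈ F_19 with y² ≡ rhs.
  x = 0: rhs = 8, matching y values: none (0 points).
  x = 1: rhs = 17, matching y values: 6, 13 (2 points).
  x = 2: rhs = 13, matching y values: none (0 points).
  x = 3: rhs = 2, matching y values: none (0 points).
  x = 4: rhs = 9, matching y values: 3, 16 (2 points).
  x = 5: rhs = 2, matching y values: none (0 points).
  x = 6: rhs = 6, matching y values: 5, 14 (2 points).
  x = 7: rhs = 8, matching y values: none (0 points).
  x = 8: rhs = 14, matching y values: none (0 points).
  x = 9: rhs = 11, matching y values: 7, 12 (2 points).
  x = 10: rhs = 5, matching y values: 9, 10 (2 points).
  x = 11: rhs = 2, matching y values: none (0 points).
  x = 12: rhs = 8, matching y values: none (0 points).
  x = 13: rhs = 10, matching y values: none (0 points).
  x = 14: rhs = 14, matching y values: none (0 points).
  x = 15: rhs = 7, matching y values: 8, 11 (2 points).
  x = 16: rhs = 14, matching y values: none (0 points).
  x = 17: rhs = 3, matching y values: none (0 points).
  x = 18: rhs = 18, matching y values: none (0 points).
Total affine count: 12.
Full point count |E(F_19)| = 12 + 1 = 13.
Hasse bound: |13 − (19+1)| = |-7| = 7 ≤ 2√19 ≈ 8.7178 ✓.


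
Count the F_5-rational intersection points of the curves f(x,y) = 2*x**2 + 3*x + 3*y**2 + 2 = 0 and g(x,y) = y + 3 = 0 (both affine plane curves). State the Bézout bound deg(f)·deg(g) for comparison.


Common zeros: ∅; count = 0; Bézout bound = 2.

deg(f) = 2, deg(g) = 1, so Bézout bound = 2.
Scan x ∈ F_5. For each x, list the y ∈ F_5 with f(x, y) ≡ 0 and those with g(x, y) ≡ 0 (mod 5); the common zeros in that column are the intersection.
  x = 0: f ≡ 0 at y ∈ {1, 4}; g ≡ 0 at y ∈ {2}; common: ∅.
  x = 1: f ≡ 0 at y ∈ {1, 4}; g ≡ 0 at y ∈ {2}; common: ∅.
  x = 2: f ≡ 0 at y ∈ ∅; g ≡ 0 at y ∈ {2}; common: ∅.
  x = 3: f ≡ 0 at y ∈ ∅; g ≡ 0 at y ∈ {2}; common: ∅.
  x = 4: f ≡ 0 at y ∈ ∅; g ≡ 0 at y ∈ {2}; common: ∅.
Collecting: common zeros = ∅, so the count is 0.
Comparison with the Bézout bound: 0 ≤ 2 = deg(f)·deg(g), as expected for curves with no common component (the affine F_5-count falls short of the bound because intersections may lie at infinity, over extension fields, or carry multiplicity).


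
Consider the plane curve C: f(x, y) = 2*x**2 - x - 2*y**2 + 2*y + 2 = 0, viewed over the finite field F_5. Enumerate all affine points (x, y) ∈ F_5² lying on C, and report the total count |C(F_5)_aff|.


Affine F_5-points: {(0, 3), (3, 3), (4, 0), (4, 1)}; count = 4.

For each of the 25 pairs (x, y) ∈ F_5², evaluate f(x, y) mod 5. Record the zeros.
  x = 0: [0↦2, 1↦2, 2↦3, 3↦0, 4↦3]  zeros at y ∈ {3}
  x = 1: [0↦3, 1↦3, 2↦4, 3↦1, 4↦4]  zeros at y ∈ ∅
  x = 2: [0↦3, 1↦3, 2↦4, 3↦1, 4↦4]  zeros at y ∈ ∅
  x = 3: [0↦2, 1↦2, 2↦3, 3↦0, 4↦3]  zeros at y ∈ {3}
  x = 4: [0↦0, 1↦0, 2↦1, 3↦3, 4↦1]  zeros at y ∈ {0, 1}
Collecting zeros: affine points = {(0, 3), (3, 3), (4, 0), (4, 1)}.
Total count |C(F_5)_aff| = 4.


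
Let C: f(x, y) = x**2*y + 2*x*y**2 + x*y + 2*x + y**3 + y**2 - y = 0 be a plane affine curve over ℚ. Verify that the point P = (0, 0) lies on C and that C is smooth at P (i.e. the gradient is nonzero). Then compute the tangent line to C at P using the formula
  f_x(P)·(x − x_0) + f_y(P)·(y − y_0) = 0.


Tangent line at P: 2*x - y = 0.

Step 1: f(0, 0) = 0, so P lies on C.
Step 2: partial derivatives
  f_x(x, y) = 2*x*y + 2*y**2 + y + 2, f_y(x, y) = x**2 + 4*x*y + x + 3*y**2 + 2*y - 1.
  f_x(P) = 2, f_y(P) = -1 (gradient nonzero, so P is smooth).
Step 3: tangent line at P: 2·(x − 0) + -1·(y − 0) = 0.
Expanding: 2*x - y = 0.


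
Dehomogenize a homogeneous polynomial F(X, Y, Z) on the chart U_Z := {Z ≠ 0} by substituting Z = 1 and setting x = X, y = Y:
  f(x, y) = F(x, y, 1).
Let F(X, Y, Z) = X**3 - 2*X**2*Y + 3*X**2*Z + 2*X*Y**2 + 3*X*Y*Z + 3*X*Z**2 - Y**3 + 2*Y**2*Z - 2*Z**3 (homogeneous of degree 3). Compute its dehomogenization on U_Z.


f(x, y) = x**3 - 2*x**2*y + 3*x**2 + 2*x*y**2 + 3*x*y + 3*x - y**3 + 2*y**2 - 2

On U_Z we set Z = 1. Each monomial c·X^i·Y^j·Z^k in F becomes c·x^i·y^j·1^k = c·x^i·y^j.
Substituting Z = 1: F(X, Y, 1) = x**3 - 2*x**2*y + 3*x**2 + 2*x*y**2 + 3*x*y + 3*x - y**3 + 2*y**2 - 2.
Note: deg(f) ≤ deg(F) = 3; strict inequality happens when F is divisible by Z (lost terms).


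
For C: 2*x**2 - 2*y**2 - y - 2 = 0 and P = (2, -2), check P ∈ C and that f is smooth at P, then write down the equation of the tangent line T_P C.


Tangent line at P: 8*x + 7*y - 2 = 0.

Step 1: f(2, -2) = 0, so P lies on C.
Step 2: partial derivatives
  f_x(x, y) = 4*x, f_y(x, y) = -4*y - 1.
  f_x(P) = 8, f_y(P) = 7 (gradient nonzero, so P is smooth).
Step 3: tangent line at P: 8·(x − 2) + 7·(y − -2) = 0.
Expanding: 8*x + 7*y - 2 = 0.


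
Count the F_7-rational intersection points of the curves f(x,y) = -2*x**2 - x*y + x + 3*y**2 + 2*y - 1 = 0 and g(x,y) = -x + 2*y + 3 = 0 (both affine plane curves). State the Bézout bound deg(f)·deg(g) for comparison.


Common zeros: {(1, 6)}; count = 1; Bézout bound = 2.

deg(f) = 2, deg(g) = 1, so Bézout bound = 2.
Scan x ∈ F_7. For each x, list the y ∈ F_7 with f(x, y) ≡ 0 and those with g(x, y) ≡ 0 (mod 7); the common zeros in that column are the intersection.
  x = 0: f ≡ 0 at y ∈ {5, 6}; g ≡ 0 at y ∈ {2}; common: ∅.
  x = 1: f ≡ 0 at y ∈ {3, 6}; g ≡ 0 at y ∈ {6}; common: {6}.
  x = 2: f ≡ 0 at y ∈ {0}; g ≡ 0 at y ∈ {3}; common: ∅.
  x = 3: f ≡ 0 at y ∈ {1, 4}; g ≡ 0 at y ∈ {0}; common: ∅.
  x = 4: f ≡ 0 at y ∈ {1, 2}; g ≡ 0 at y ∈ {4}; common: ∅.
  x = 5: f ≡ 0 at y ∈ {3, 5}; g ≡ 0 at y ∈ {1}; common: ∅.
  x = 6: f ≡ 0 at y ∈ {2, 4}; g ≡ 0 at y ∈ {5}; common: ∅.
Collecting: common zeros = {(1, 6)}, so the count is 1.
Comparison with the Bézout bound: 1 ≤ 2 = deg(f)·deg(g), as expected for curves with no common component (the affine F_7-count falls short of the bound because intersections may lie at infinity, over extension fields, or carry multiplicity).


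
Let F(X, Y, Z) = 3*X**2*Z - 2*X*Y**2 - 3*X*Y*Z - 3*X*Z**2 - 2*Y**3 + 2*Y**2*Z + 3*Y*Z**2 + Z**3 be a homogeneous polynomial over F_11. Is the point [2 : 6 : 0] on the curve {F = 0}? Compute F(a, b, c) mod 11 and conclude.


F(2,6,0) ≡ 7 (mod 11); P is NOT on the curve.

Evaluate F(2, 6, 0) term-by-term (mod 11).
  3*X**2*Z ↦ 3·4·1·0 = 0
  -2*X*Y**2 ↦ -2·2·36·1 = -144
  -3*X*Y*Z ↦ -3·2·6·0 = 0
  -3*X*Z**2 ↦ -3·2·1·0 = 0
  -2*Y**3 ↦ -2·1·216·1 = -432
  2*Y**2*Z ↦ 2·1·36·0 = 0
  3*Y*Z**2 ↦ 3·1·6·0 = 0
  Z**3 ↦ 1·1·1·0 = 0
Sum: F(2, 6, 0) = (0) + (-144) + (0) + (0) + (-432) + (0) + (0) + (0) = -576.
Reducing mod 11: -576 ≡ 7 (mod 11).
Since F(a, b, c) ≡ 7 ≠ 0 (mod 11), P does NOT lie on the curve.


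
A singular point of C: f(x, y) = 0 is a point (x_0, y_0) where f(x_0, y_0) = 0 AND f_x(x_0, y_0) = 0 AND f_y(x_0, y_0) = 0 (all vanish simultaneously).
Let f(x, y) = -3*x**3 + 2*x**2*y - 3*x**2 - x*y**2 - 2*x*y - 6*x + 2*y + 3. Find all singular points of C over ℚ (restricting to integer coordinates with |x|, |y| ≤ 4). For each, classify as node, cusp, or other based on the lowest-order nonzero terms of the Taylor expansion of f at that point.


Singular points: {(-1, -3)}; classification: cusp.

Compute partial derivatives:
  f_x = -9*x**2 + 4*x*y - 6*x - y**2 - 2*y - 6.
  f_y = 2*x**2 - 2*x*y - 2*x + 2.
Scan x_0 ∈ {−4, ..., 4}. For each x_0, f_y(x_0, y) is a polynomial in y; find its integer roots y ∈ {−4, ..., 4}, then test f_x and f at those candidates.
  x = -4: f_y(-4, y) = 8*y + 42; no integer root y with |y| ≤ 4.
  x = -3: f_y(-3, y) = 6*y + 26; no integer root y with |y| ≤ 4.
  x = -2: f_y(-2, y) = 4*y + 14; no integer root y with |y| ≤ 4.
  x = -1: f_y(-1, y) = 2*y + 6; vanishes at y ∈ {-3}. (-1, -3): f_x = 0, f = 0 — SINGULAR.
  x = 0: f_y(0, y) = 2; no integer root y with |y| ≤ 4.
  x = 1: f_y(1, y) = 2 - 2*y; vanishes at y ∈ {1}. (1, 1): f_x = -20 ≠ 0.
  x = 2: f_y(2, y) = 6 - 4*y; no integer root y with |y| ≤ 4.
  x = 3: f_y(3, y) = 14 - 6*y; no integer root y with |y| ≤ 4.
  x = 4: f_y(4, y) = 26 - 8*y; no integer root y with |y| ≤ 4.
Only singular point on the grid: (-1, -3).
Classify: substitute x = -1 + u, y = -3 + v and expand: f = -3*u**3 + 2*u**2*v - u*v**2 + v**2.
No constant or linear terms (consistent with a singular point). Quadratic part: v**2. Cubic part: -3*u**3 + 2*u**2*v - u*v**2.
The quadratic part v**2 is a perfect square, so there is a single (double) tangent line v = 0, i.e. y = -3. Restricting the cubic part to that line (v = 0) leaves -3*u**3 ≠ 0, so f is not divisible by v and the branch is v² ≈ 3*u**3 to lowest order — this is a cusp.
Classification: cusp.


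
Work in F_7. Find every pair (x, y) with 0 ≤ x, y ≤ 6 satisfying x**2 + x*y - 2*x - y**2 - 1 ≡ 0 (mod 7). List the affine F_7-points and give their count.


Affine F_7-points: {(1, 4), (2, 1), (4, 0), (4, 4), (5, 0), (5, 5), (6, 1), (6, 5)}; count = 8.

For each of the 49 pairs (x, y) ∈ F_7², evaluate f(x, y) mod 7. Record the zeros.
  x = 0: [0↦6, 1↦5, 2↦2, 3↦4, 4↦4, 5↦2, 6↦5]  zeros at y ∈ ∅
  x = 1: [0↦5, 1↦5, 2↦3, 3↦6, 4↦0, 5↦6, 6↦3]  zeros at y ∈ {4}
  x = 2: [0↦6, 1↦0, 2↦6, 3↦3, 4↦5, 5↦5, 6↦3]  zeros at y ∈ {1}
  x = 3: [0↦2, 1↦4, 2↦4, 3↦2, 4↦5, 5↦6, 6↦5]  zeros at y ∈ ∅
  x = 4: [0↦0, 1↦3, 2↦4, 3↦3, 4↦0, 5↦2, 6↦2]  zeros at y ∈ {0, 4}
  x = 5: [0↦0, 1↦4, 2↦6, 3↦6, 4↦4, 5↦0, 6↦1]  zeros at y ∈ {0, 5}
  x = 6: [0↦2, 1↦0, 2↦3, 3↦4, 4↦3, 5↦0, 6↦2]  zeros at y ∈ {1, 5}
Collecting zeros: affine points = {(1, 4), (2, 1), (4, 0), (4, 4), (5, 0), (5, 5), (6, 1), (6, 5)}.
Total count |C(F_7)_aff| = 8.
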